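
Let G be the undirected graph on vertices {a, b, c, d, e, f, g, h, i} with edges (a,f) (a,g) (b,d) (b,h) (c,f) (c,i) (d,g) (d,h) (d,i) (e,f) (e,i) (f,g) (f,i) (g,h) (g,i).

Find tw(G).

2

A width-2 tree decomposition is:
Bags: B1 = {d, g, h}  B2 = {d, g, i}  B3 = {f, g, i}  B4 = {a, f, g}  B5 = {c, f, i}  B6 = {b, d, h}  B7 = {e, f, i}
Tree: B1–B2, B2–B3, B3–B4, B3–B5, B1–B6, B5–B7
The largest bag has 3 vertices, giving width 2; this decomposition certifies tw(G) ≤ 2. For the lower bound, the 3 vertices {d, g, h} are pairwise adjacent, and any tree decomposition puts a clique entirely inside one bag — forcing width ≥ 2. Combining the bounds, tw(G) = 2.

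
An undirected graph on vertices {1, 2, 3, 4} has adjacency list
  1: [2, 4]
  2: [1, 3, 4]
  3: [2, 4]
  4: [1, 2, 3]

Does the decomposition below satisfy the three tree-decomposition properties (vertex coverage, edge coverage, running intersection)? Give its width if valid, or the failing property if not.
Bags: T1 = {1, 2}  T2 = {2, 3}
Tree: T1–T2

A tree decomposition must satisfy three properties: every vertex lies in some bag; for every edge, both endpoints lie together in some bag; and for every vertex, the bags containing it form a connected subtree. Here vertex 4 appears in no bag, so the decomposition is invalid.

No — vertex 4 appears in no bag.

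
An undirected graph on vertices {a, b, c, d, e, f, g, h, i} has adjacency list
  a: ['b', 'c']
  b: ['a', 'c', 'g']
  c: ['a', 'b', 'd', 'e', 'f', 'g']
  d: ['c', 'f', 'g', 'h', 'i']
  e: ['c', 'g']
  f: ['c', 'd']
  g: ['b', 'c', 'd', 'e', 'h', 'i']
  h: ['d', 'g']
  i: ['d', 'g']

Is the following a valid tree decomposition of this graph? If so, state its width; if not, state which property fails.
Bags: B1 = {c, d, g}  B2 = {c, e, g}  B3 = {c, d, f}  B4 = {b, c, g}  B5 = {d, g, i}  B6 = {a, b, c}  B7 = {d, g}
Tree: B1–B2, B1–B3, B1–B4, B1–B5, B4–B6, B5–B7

No — vertex h appears in no bag.

A tree decomposition must satisfy three properties: every vertex lies in some bag; for every edge, both endpoints lie together in some bag; and for every vertex, the bags containing it form a connected subtree. Here vertex h appears in no bag, so the decomposition is invalid.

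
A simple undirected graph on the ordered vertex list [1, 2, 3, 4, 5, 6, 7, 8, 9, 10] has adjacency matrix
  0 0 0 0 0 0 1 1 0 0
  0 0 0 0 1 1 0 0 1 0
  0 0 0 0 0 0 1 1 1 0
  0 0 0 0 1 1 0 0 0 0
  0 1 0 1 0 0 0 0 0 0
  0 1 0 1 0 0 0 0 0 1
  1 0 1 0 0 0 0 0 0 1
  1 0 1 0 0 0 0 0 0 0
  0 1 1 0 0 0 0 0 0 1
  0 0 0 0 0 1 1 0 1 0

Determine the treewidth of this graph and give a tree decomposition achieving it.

Treewidth 2.
One such decomposition:
Bags: B1 = {1, 7, 8}  B2 = {3, 7, 8}  B3 = {3, 7, 10}  B4 = {3, 9, 10}  B5 = {6, 9, 10}  B6 = {2, 6, 9}  B7 = {2, 4, 6}  B8 = {2, 4, 5}
Tree: B1–B2, B2–B3, B3–B4, B4–B5, B5–B6, B6–B7, B7–B8

The largest bag has 3 vertices, giving width 2; this decomposition certifies tw(G) ≤ 2. The edges 1–8–3–7–1 form a cycle, so G is not a tree and its treewidth is at least 2. Hence tw(G) = 2 exactly.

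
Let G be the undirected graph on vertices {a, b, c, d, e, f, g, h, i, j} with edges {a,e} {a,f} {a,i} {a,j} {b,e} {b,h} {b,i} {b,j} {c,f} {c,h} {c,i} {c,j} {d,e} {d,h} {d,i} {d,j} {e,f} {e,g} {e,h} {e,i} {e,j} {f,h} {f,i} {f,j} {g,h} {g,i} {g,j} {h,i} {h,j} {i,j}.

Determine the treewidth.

A width-4 tree decomposition is:
Bags: B1 = {e, g, h, i, j}  B2 = {e, f, h, i, j}  B3 = {b, e, h, i, j}  B4 = {d, e, h, i, j}  B5 = {a, e, f, i, j}  B6 = {c, f, h, i, j}
Tree: B1–B2, B1–B3, B3–B4, B2–B5, B2–B6
The largest bag has 5 vertices, giving width 4; this decomposition certifies tw(G) ≤ 4. For the lower bound, the 5 vertices {d, e, h, i, j} are pairwise adjacent, and any tree decomposition puts a clique entirely inside one bag — forcing width ≥ 4. The upper and lower bounds meet at 4, so that is the treewidth.

4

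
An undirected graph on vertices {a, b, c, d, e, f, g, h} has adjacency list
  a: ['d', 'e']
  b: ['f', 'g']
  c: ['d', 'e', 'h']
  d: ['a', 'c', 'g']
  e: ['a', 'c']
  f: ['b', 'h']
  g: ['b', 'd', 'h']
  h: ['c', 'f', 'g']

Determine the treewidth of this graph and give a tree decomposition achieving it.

Every bag has size at most 3, so the width is 3 − 1 = 2 and tw(G) ≤ 2. For the lower bound, G contains the cycle e–a–d–c–e, so G is not a forest; only forests have treewidth ≤ 1, hence tw(G) ≥ 2. Combining the bounds, tw(G) = 2.

Treewidth 2.
Bags: B1 = {a, c, e}  B2 = {a, c, d}  B3 = {c, d, h}  B4 = {d, g, h}  B5 = {f, g, h}  B6 = {b, f, g}
Tree: B1–B2, B2–B3, B3–B4, B4–B5, B5–B6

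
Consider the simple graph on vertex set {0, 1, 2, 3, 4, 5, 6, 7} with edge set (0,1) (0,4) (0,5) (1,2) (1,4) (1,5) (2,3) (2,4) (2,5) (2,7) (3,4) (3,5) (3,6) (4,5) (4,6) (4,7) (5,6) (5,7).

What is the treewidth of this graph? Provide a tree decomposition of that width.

Treewidth 3.
One such decomposition:
Bags: B1 = {0, 1, 4, 5}  B2 = {1, 2, 4, 5}  B3 = {2, 3, 4, 5}  B4 = {2, 4, 5, 7}  B5 = {3, 4, 5, 6}
Tree: B1–B2, B2–B3, B3–B4, B3–B5

The largest bag has 4 vertices, giving width 3; this decomposition certifies tw(G) ≤ 3. For the lower bound, the 4 vertices {0, 1, 4, 5} are pairwise adjacent, and any tree decomposition puts a clique entirely inside one bag — forcing width ≥ 3. The upper and lower bounds meet at 3, so that is the treewidth.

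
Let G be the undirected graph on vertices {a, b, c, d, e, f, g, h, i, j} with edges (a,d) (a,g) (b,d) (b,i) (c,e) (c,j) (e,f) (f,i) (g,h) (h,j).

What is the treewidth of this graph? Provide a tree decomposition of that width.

Treewidth 2.
Bags: B1 = {c, e, j}  B2 = {e, f, j}  B3 = {f, i, j}  B4 = {b, i, j}  B5 = {b, d, j}  B6 = {a, d, j}  B7 = {a, g, j}  B8 = {g, h, j}
Tree: B1–B2, B2–B3, B3–B4, B4–B5, B5–B6, B6–B7, B7–B8

Every bag has size at most 3, so the width is 3 − 1 = 2 and tw(G) ≤ 2. For the lower bound, G contains the cycle j–c–e–f–i–b–d–a–g–h–j, so G is not a forest; only forests have treewidth ≤ 1, hence tw(G) ≥ 2. Hence tw(G) = 2 exactly.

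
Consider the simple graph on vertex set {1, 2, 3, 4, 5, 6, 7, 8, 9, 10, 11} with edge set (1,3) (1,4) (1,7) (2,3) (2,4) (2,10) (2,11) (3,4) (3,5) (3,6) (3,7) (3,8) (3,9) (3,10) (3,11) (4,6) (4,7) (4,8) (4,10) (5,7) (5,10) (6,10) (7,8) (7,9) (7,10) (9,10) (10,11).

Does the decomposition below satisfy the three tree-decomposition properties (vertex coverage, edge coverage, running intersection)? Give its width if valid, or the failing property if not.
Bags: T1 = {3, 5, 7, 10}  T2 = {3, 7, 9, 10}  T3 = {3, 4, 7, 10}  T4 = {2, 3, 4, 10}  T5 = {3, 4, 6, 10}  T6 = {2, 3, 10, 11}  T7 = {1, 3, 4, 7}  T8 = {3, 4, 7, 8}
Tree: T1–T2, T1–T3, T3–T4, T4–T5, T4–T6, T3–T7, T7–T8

Yes; width 3.

Checking the three conditions: (i) the bags cover all of {1, 2, 3, 4, 5, 6, 7, 8, 9, 10, 11}; (ii) for each edge, some bag contains both endpoints; (iii) the bags containing any fixed vertex form a subtree. All hold, so the decomposition is valid with width 4 − 1 = 3.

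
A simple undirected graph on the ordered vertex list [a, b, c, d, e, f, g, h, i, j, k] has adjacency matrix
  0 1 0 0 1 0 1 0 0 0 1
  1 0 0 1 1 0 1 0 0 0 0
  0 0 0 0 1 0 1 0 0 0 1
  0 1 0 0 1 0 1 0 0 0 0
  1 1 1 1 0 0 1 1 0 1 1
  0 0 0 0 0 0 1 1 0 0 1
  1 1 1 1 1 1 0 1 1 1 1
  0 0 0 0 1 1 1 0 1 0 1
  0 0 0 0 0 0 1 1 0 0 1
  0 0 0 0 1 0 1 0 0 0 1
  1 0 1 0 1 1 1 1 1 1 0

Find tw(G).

A width-3 tree decomposition is:
Bags: B1 = {f, g, h, k}  B2 = {e, g, h, k}  B3 = {c, e, g, k}  B4 = {g, h, i, k}  B5 = {e, g, j, k}  B6 = {a, e, g, k}  B7 = {a, b, e, g}  B8 = {b, d, e, g}
Tree: B1–B2, B2–B3, B2–B4, B2–B5, B5–B6, B6–B7, B7–B8
The largest bag has 4 vertices, giving width 3; this decomposition certifies tw(G) ≤ 3. On the other hand G contains the 4-clique {b, d, e, g}. A clique must lie in a single bag of any decomposition, so no decomposition can have width below 3. Therefore the treewidth is 3.

3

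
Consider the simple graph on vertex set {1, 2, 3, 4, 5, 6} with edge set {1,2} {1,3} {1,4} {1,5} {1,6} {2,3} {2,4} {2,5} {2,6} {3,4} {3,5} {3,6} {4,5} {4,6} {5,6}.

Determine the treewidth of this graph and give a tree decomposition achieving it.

Treewidth 5.
One optimal decomposition is:
Bags: B1 = {1, 2, 3, 4, 5, 6}
Tree: (single bag)

With just one bag of size 6, the width is 6 − 1 = 5, so tw(G) ≤ 5. On the other hand G contains the 6-clique {1, 2, 3, 4, 5, 6}. A clique must lie in a single bag of any decomposition, so no decomposition can have width below 5. Combining the bounds, tw(G) = 5.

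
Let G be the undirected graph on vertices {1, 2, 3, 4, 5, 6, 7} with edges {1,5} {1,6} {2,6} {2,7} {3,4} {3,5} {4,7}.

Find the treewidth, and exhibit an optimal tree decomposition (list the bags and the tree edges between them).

Each bag holds 3 vertices, so the decomposition has width 2, which upper-bounds the treewidth. The edges 7–4–3–5–1–6–2–7 form a cycle, so G is not a tree and its treewidth is at least 2. The upper and lower bounds meet at 2, so that is the treewidth.

Treewidth 2.
Bags: B1 = {3, 4, 7}  B2 = {3, 5, 7}  B3 = {1, 5, 7}  B4 = {1, 6, 7}  B5 = {2, 6, 7}
Tree: B1–B2, B2–B3, B3–B4, B4–B5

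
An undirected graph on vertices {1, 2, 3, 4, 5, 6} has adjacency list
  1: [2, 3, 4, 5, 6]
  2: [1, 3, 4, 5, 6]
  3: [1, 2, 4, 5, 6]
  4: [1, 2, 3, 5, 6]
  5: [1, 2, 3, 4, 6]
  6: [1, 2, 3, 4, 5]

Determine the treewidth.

A width-5 tree decomposition is:
Bags: B1 = {1, 2, 3, 4, 5, 6}
Tree: (single bag)
A single bag containing all 6 vertices is trivially a valid decomposition of width 5. On the other hand G contains the 6-clique {1, 2, 3, 4, 5, 6}. A clique must lie in a single bag of any decomposition, so no decomposition can have width below 5. Therefore the treewidth is 5.

5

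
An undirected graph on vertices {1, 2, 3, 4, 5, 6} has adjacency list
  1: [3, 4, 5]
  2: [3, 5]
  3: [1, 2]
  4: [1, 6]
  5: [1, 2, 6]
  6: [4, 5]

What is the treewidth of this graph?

2

A width-2 tree decomposition is:
Bags: B1 = {4, 5, 6}  B2 = {1, 4, 5}  B3 = {1, 2, 5}  B4 = {1, 2, 3}
Tree: B1–B2, B2–B3, B3–B4
The largest bag has 3 vertices, giving width 2; this decomposition certifies tw(G) ≤ 2. The edges 6–4–1–5–6 form a cycle, so G is not a tree and its treewidth is at least 2. Therefore the treewidth is 2.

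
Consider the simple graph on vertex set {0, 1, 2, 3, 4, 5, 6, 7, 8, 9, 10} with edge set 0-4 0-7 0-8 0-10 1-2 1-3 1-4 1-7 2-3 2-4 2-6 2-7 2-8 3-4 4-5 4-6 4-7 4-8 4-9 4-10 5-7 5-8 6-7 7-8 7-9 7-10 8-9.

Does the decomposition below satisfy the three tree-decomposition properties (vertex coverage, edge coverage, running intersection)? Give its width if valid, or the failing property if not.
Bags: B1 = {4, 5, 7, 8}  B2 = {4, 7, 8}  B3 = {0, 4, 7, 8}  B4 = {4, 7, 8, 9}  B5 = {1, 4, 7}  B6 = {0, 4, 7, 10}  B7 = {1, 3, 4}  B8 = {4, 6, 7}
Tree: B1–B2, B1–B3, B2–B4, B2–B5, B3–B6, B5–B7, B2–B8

No — vertex 2 appears in no bag.

A tree decomposition must satisfy three properties: every vertex lies in some bag; for every edge, both endpoints lie together in some bag; and for every vertex, the bags containing it form a connected subtree. Here vertex 2 appears in no bag, so the decomposition is invalid.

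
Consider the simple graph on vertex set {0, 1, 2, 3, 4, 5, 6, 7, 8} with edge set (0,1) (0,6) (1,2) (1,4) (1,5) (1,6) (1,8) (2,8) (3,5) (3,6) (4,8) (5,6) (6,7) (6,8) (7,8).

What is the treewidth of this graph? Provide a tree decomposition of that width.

Treewidth 2.
Bags: B1 = {6, 7, 8}  B2 = {1, 6, 8}  B3 = {1, 2, 8}  B4 = {1, 4, 8}  B5 = {1, 5, 6}  B6 = {3, 5, 6}  B7 = {0, 1, 6}
Tree: B1–B2, B2–B3, B2–B4, B2–B5, B5–B6, B5–B7

Each bag holds 3 vertices, so the decomposition has width 2, which upper-bounds the treewidth. On the other hand G contains the 3-clique {1, 2, 8}. A clique must lie in a single bag of any decomposition, so no decomposition can have width below 2. The upper and lower bounds meet at 2, so that is the treewidth.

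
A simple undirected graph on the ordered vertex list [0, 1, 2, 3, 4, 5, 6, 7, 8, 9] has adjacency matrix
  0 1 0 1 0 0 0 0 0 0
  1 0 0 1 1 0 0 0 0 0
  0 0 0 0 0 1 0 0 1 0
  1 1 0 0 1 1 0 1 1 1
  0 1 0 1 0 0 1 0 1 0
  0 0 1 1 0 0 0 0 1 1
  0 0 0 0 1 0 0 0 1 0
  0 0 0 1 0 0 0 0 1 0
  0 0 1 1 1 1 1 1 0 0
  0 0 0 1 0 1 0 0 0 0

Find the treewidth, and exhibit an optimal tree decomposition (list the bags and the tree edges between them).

Treewidth 2.
One optimal decomposition is:
Bags: B1 = {3, 4, 8}  B2 = {1, 3, 4}  B3 = {3, 5, 8}  B4 = {3, 7, 8}  B5 = {4, 6, 8}  B6 = {2, 5, 8}  B7 = {0, 1, 3}  B8 = {3, 5, 9}
Tree: B1–B2, B1–B3, B3–B4, B1–B5, B3–B6, B2–B7, B3–B8

Every bag has size at most 3, so the width is 3 − 1 = 2 and tw(G) ≤ 2. Conversely, {2, 5, 8} is a clique of size 3, and the vertices of any clique must share a bag in every tree decomposition; so some bag has ≥ 3 vertices and tw(G) ≥ 2. The upper and lower bounds meet at 2, so that is the treewidth.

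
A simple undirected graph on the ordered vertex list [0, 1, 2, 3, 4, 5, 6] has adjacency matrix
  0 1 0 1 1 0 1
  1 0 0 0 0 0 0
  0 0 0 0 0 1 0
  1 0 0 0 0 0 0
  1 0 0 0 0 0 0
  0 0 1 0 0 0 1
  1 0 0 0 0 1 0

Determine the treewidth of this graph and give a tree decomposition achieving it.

The largest bag has 2 vertices, giving width 1; this decomposition certifies tw(G) ≤ 1. G has an edge, so its treewidth is at least 1. Hence tw(G) = 1 exactly.

Treewidth 1.
One such decomposition:
Bags: B1 = {0, 6}  B2 = {5, 6}  B3 = {0, 4}  B4 = {2, 5}  B5 = {0, 1}  B6 = {0, 3}
Tree: B1–B2, B1–B3, B2–B4, B1–B5, B5–B6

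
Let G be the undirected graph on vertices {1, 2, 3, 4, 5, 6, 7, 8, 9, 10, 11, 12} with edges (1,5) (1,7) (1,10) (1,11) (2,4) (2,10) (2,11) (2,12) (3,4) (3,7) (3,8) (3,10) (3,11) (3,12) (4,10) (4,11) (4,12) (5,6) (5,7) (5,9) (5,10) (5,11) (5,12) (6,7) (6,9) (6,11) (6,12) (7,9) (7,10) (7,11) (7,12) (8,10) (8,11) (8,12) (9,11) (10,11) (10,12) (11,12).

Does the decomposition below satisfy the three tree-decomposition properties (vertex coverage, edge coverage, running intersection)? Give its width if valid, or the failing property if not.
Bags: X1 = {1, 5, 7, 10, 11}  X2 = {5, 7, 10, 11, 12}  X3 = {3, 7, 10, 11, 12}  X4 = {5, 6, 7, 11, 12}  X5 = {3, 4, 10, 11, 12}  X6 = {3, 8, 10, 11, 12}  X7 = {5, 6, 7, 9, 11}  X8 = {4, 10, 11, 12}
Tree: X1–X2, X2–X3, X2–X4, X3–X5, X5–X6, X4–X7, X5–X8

No — vertex 2 appears in no bag.

A tree decomposition must satisfy three properties: every vertex lies in some bag; for every edge, both endpoints lie together in some bag; and for every vertex, the bags containing it form a connected subtree. Here vertex 2 appears in no bag, so the decomposition is invalid.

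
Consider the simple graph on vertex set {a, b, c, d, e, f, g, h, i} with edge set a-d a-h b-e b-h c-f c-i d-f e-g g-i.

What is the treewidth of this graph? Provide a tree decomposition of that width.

Every bag has size at most 3, so the width is 3 − 1 = 2 and tw(G) ≤ 2. For the lower bound, G contains the cycle i–c–f–d–a–h–b–e–g–i, so G is not a forest; only forests have treewidth ≤ 1, hence tw(G) ≥ 2. Combining the bounds, tw(G) = 2.

Treewidth 2.
One optimal decomposition is:
Bags: B1 = {c, f, i}  B2 = {d, f, i}  B3 = {a, d, i}  B4 = {a, h, i}  B5 = {b, h, i}  B6 = {b, e, i}  B7 = {e, g, i}
Tree: B1–B2, B2–B3, B3–B4, B4–B5, B5–B6, B6–B7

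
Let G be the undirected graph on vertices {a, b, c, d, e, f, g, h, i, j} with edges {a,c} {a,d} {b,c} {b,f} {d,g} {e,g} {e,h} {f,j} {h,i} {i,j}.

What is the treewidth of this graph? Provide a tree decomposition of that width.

The largest bag has 3 vertices, giving width 2; this decomposition certifies tw(G) ≤ 2. The edges d–g–e–h–i–j–f–b–c–a–d form a cycle, so G is not a tree and its treewidth is at least 2. Therefore the treewidth is 2.

Treewidth 2.
One such decomposition:
Bags: B1 = {d, e, g}  B2 = {d, e, h}  B3 = {d, h, i}  B4 = {d, i, j}  B5 = {d, f, j}  B6 = {b, d, f}  B7 = {b, c, d}  B8 = {a, c, d}
Tree: B1–B2, B2–B3, B3–B4, B4–B5, B5–B6, B6–B7, B7–B8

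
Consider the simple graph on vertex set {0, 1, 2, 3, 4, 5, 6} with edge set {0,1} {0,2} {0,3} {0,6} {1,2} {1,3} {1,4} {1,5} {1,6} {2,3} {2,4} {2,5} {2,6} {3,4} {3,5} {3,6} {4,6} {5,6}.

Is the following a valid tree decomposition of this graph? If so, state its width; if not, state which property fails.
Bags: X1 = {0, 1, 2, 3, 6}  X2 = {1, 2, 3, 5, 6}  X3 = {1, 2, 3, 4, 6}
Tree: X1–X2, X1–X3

Yes; width 4.

Every vertex of G appears in some bag (union = {0, 1, 2, 3, 4, 5, 6}); every edge is covered by a bag; and for each vertex v the set of bags containing v is connected in the bag tree. The decomposition is therefore valid. The largest bag has 5 vertices, so the width is 4.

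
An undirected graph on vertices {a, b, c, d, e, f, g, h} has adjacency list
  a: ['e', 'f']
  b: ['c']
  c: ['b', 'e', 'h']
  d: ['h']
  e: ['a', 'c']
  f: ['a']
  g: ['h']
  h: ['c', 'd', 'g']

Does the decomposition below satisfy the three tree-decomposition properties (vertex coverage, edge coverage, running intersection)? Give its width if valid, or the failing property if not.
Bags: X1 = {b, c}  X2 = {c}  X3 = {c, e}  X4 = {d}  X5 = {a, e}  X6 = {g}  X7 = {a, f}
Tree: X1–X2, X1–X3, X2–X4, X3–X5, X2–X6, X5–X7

A tree decomposition must satisfy three properties: every vertex lies in some bag; for every edge, both endpoints lie together in some bag; and for every vertex, the bags containing it form a connected subtree. Here vertex h appears in no bag, so the decomposition is invalid.

No — vertex h appears in no bag.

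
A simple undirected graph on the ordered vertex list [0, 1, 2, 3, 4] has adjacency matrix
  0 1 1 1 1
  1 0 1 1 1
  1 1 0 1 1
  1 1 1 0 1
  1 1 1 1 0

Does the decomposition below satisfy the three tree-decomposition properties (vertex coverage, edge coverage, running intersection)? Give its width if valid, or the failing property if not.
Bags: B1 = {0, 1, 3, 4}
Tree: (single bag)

A tree decomposition must satisfy three properties: every vertex lies in some bag; for every edge, both endpoints lie together in some bag; and for every vertex, the bags containing it form a connected subtree. Here vertex 2 appears in no bag, so the decomposition is invalid.

No — vertex 2 appears in no bag.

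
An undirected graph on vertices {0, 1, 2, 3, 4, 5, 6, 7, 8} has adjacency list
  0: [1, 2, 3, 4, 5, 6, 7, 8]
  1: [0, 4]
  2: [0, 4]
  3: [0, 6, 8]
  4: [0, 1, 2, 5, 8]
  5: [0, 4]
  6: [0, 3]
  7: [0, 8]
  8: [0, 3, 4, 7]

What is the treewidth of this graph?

2

A width-2 tree decomposition is:
Bags: B1 = {0, 4, 8}  B2 = {0, 7, 8}  B3 = {0, 3, 8}  B4 = {0, 3, 6}  B5 = {0, 4, 5}  B6 = {0, 2, 4}  B7 = {0, 1, 4}
Tree: B1–B2, B1–B3, B3–B4, B1–B5, B5–B6, B5–B7
Each bag holds 3 vertices, so the decomposition has width 2, which upper-bounds the treewidth. Conversely, {0, 3, 8} is a clique of size 3, and the vertices of any clique must share a bag in every tree decomposition; so some bag has ≥ 3 vertices and tw(G) ≥ 2. Therefore the treewidth is 2.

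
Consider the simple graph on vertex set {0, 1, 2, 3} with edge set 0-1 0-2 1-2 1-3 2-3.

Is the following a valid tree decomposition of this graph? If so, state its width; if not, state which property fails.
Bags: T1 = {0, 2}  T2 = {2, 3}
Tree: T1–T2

A tree decomposition must satisfy three properties: every vertex lies in some bag; for every edge, both endpoints lie together in some bag; and for every vertex, the bags containing it form a connected subtree. Here vertex 1 appears in no bag, so the decomposition is invalid.

No — vertex 1 appears in no bag.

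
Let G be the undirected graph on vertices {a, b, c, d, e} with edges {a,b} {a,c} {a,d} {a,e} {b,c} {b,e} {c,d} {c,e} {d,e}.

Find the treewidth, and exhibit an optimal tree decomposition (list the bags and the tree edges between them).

Every bag has size at most 4, so the width is 4 − 1 = 3 and tw(G) ≤ 3. For the lower bound, the 4 vertices {a, c, d, e} are pairwise adjacent, and any tree decomposition puts a clique entirely inside one bag — forcing width ≥ 3. Combining the bounds, tw(G) = 3.

Treewidth 3.
Bags: B1 = {a, c, d, e}  B2 = {a, b, c, e}
Tree: B1–B2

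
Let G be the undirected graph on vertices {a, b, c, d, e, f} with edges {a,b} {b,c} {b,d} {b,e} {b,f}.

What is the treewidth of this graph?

1

A width-1 tree decomposition is:
Bags: B1 = {a, b}  B2 = {b, f}  B3 = {b, d}  B4 = {b, c}  B5 = {b, e}
Tree: B1–B2, B1–B3, B1–B4, B2–B5
Every bag has size at most 2, so the width is 2 − 1 = 1 and tw(G) ≤ 1. G has an edge, so its treewidth is at least 1. Combining the bounds, tw(G) = 1.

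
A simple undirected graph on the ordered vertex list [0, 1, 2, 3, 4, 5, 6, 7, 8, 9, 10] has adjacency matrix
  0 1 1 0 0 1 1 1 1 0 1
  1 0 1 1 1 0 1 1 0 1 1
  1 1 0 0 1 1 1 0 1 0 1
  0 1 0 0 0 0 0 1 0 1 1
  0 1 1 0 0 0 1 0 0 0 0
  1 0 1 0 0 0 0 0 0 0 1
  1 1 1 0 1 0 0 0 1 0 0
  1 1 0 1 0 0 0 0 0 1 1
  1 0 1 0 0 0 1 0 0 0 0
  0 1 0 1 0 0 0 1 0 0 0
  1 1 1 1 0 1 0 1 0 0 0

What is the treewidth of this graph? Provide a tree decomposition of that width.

Treewidth 3.
Bags: B1 = {0, 1, 7, 10}  B2 = {1, 3, 7, 10}  B3 = {0, 1, 2, 10}  B4 = {0, 2, 5, 10}  B5 = {0, 1, 2, 6}  B6 = {1, 2, 4, 6}  B7 = {1, 3, 7, 9}  B8 = {0, 2, 6, 8}
Tree: B1–B2, B1–B3, B3–B4, B3–B5, B5–B6, B2–B7, B5–B8

Each bag holds 4 vertices, so the decomposition has width 3, which upper-bounds the treewidth. Conversely, {0, 2, 6, 8} is a clique of size 4, and the vertices of any clique must share a bag in every tree decomposition; so some bag has ≥ 4 vertices and tw(G) ≥ 3. Hence tw(G) = 3 exactly.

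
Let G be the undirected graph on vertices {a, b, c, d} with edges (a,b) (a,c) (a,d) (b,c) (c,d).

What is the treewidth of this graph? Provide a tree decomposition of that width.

Treewidth 2.
One optimal decomposition is:
Bags: B1 = {a, c, d}  B2 = {a, b, c}
Tree: B1–B2

Each bag holds 3 vertices, so the decomposition has width 2, which upper-bounds the treewidth. For the lower bound, the 3 vertices {a, c, d} are pairwise adjacent, and any tree decomposition puts a clique entirely inside one bag — forcing width ≥ 2. Therefore the treewidth is 2.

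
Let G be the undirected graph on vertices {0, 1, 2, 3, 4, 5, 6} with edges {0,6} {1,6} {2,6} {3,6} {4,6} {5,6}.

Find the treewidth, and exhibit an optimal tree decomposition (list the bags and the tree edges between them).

The largest bag has 2 vertices, giving width 1; this decomposition certifies tw(G) ≤ 1. Since G has at least one edge (e.g. 4–6), it is not an edgeless graph, so tw(G) ≥ 1. The upper and lower bounds meet at 1, so that is the treewidth.

Treewidth 1.
One optimal decomposition is:
Bags: B1 = {4, 6}  B2 = {0, 6}  B3 = {1, 6}  B4 = {3, 6}  B5 = {5, 6}  B6 = {2, 6}
Tree: B1–B2, B1–B3, B1–B4, B3–B5, B5–B6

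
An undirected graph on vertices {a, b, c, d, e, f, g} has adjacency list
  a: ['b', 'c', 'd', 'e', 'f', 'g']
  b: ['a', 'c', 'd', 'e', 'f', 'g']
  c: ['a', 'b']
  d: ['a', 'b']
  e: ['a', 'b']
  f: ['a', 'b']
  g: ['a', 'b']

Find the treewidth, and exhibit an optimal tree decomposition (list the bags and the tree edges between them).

Treewidth 2.
One such decomposition:
Bags: B1 = {a, b, c}  B2 = {a, b, f}  B3 = {a, b, d}  B4 = {a, b, e}  B5 = {a, b, g}
Tree: B1–B2, B1–B3, B2–B4, B4–B5

The largest bag has 3 vertices, giving width 2; this decomposition certifies tw(G) ≤ 2. Conversely, {a, b, d} is a clique of size 3, and the vertices of any clique must share a bag in every tree decomposition; so some bag has ≥ 3 vertices and tw(G) ≥ 2. Combining the bounds, tw(G) = 2.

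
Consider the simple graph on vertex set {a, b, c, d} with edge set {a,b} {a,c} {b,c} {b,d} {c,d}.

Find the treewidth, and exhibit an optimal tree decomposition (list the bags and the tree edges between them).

Each bag holds 3 vertices, so the decomposition has width 2, which upper-bounds the treewidth. For the lower bound, the 3 vertices {b, c, d} are pairwise adjacent, and any tree decomposition puts a clique entirely inside one bag — forcing width ≥ 2. Hence tw(G) = 2 exactly.

Treewidth 2.
Bags: B1 = {b, c, d}  B2 = {a, b, c}
Tree: B1–B2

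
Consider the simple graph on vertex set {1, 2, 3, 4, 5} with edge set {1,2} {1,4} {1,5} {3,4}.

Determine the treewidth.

1

A width-1 tree decomposition is:
Bags: B1 = {1, 5}  B2 = {1, 2}  B3 = {1, 4}  B4 = {3, 4}
Tree: B1–B2, B2–B3, B3–B4
Each bag holds 2 vertices, so the decomposition has width 1, which upper-bounds the treewidth. Since G has at least one edge (e.g. 1–5), it is not an edgeless graph, so tw(G) ≥ 1. Hence tw(G) = 1 exactly.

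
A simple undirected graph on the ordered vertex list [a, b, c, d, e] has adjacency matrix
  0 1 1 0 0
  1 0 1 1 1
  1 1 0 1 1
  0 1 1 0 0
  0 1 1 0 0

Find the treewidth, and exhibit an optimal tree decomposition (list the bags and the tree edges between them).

Every bag has size at most 3, so the width is 3 − 1 = 2 and tw(G) ≤ 2. Conversely, {b, c, d} is a clique of size 3, and the vertices of any clique must share a bag in every tree decomposition; so some bag has ≥ 3 vertices and tw(G) ≥ 2. Combining the bounds, tw(G) = 2.

Treewidth 2.
One such decomposition:
Bags: B1 = {b, c, d}  B2 = {b, c, e}  B3 = {a, b, c}
Tree: B1–B2, B2–B3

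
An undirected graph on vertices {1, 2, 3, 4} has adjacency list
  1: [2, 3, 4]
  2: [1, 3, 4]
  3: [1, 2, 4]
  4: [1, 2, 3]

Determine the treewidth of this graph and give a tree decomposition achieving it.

Treewidth 3.
One optimal decomposition is:
Bags: B1 = {1, 2, 3, 4}
Tree: (single bag)

A single bag containing all 4 vertices is trivially a valid decomposition of width 3. For the lower bound, the 4 vertices {1, 2, 3, 4} are pairwise adjacent, and any tree decomposition puts a clique entirely inside one bag — forcing width ≥ 3. The upper and lower bounds meet at 3, so that is the treewidth.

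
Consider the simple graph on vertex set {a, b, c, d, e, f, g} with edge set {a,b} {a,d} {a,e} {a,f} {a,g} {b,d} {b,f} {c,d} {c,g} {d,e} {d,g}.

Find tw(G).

A width-2 tree decomposition is:
Bags: B1 = {a, d, g}  B2 = {a, d, e}  B3 = {a, b, d}  B4 = {c, d, g}  B5 = {a, b, f}
Tree: B1–B2, B2–B3, B1–B4, B3–B5
The largest bag has 3 vertices, giving width 2; this decomposition certifies tw(G) ≤ 2. For the lower bound, the 3 vertices {c, d, g} are pairwise adjacent, and any tree decomposition puts a clique entirely inside one bag — forcing width ≥ 2. Combining the bounds, tw(G) = 2.

2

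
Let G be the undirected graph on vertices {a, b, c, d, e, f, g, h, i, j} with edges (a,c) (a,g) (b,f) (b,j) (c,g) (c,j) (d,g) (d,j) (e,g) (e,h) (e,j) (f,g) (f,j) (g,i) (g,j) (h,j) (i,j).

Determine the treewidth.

2

A width-2 tree decomposition is:
Bags: B1 = {g, i, j}  B2 = {e, g, j}  B3 = {c, g, j}  B4 = {e, h, j}  B5 = {d, g, j}  B6 = {a, c, g}  B7 = {f, g, j}  B8 = {b, f, j}
Tree: B1–B2, B1–B3, B2–B4, B3–B5, B3–B6, B1–B7, B7–B8
The largest bag has 3 vertices, giving width 2; this decomposition certifies tw(G) ≤ 2. Conversely, {d, g, j} is a clique of size 3, and the vertices of any clique must share a bag in every tree decomposition; so some bag has ≥ 3 vertices and tw(G) ≥ 2. Hence tw(G) = 2 exactly.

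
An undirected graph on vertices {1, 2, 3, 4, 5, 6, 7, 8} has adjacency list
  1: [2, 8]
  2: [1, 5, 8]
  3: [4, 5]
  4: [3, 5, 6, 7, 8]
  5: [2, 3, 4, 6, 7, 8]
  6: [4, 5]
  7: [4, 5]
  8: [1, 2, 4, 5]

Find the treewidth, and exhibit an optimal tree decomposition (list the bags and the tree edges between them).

Treewidth 2.
One optimal decomposition is:
Bags: B1 = {3, 4, 5}  B2 = {4, 5, 8}  B3 = {4, 5, 6}  B4 = {2, 5, 8}  B5 = {1, 2, 8}  B6 = {4, 5, 7}
Tree: B1–B2, B2–B3, B2–B4, B4–B5, B1–B6

Each bag holds 3 vertices, so the decomposition has width 2, which upper-bounds the treewidth. For the lower bound, the 3 vertices {1, 2, 8} are pairwise adjacent, and any tree decomposition puts a clique entirely inside one bag — forcing width ≥ 2. The upper and lower bounds meet at 2, so that is the treewidth.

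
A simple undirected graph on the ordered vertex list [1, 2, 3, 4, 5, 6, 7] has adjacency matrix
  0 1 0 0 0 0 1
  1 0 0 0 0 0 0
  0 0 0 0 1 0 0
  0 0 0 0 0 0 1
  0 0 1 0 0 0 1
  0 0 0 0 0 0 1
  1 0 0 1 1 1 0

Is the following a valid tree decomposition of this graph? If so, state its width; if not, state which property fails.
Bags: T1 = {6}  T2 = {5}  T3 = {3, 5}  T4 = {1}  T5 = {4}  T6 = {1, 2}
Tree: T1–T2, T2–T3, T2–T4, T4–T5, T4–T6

No — vertex 7 appears in no bag.

A tree decomposition must satisfy three properties: every vertex lies in some bag; for every edge, both endpoints lie together in some bag; and for every vertex, the bags containing it form a connected subtree. Here vertex 7 appears in no bag, so the decomposition is invalid.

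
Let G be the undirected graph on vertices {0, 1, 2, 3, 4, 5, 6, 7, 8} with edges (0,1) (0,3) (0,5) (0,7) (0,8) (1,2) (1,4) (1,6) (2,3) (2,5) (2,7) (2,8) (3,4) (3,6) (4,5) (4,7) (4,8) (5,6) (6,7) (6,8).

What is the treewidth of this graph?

4

A width-4 tree decomposition is:
Bags: B1 = {0, 2, 4, 5, 6}  B2 = {0, 2, 4, 6, 7}  B3 = {0, 1, 2, 4, 6}  B4 = {0, 2, 4, 6, 8}  B5 = {0, 2, 3, 4, 6}
Tree: B1–B2, B2–B3, B3–B4, B4–B5
The largest bag has 5 vertices, giving width 4; this decomposition certifies tw(G) ≤ 4. For the lower bound: the 5 vertex sets {0,5}, {4,7}, {1,6}, {2}, {8} are disjoint, each induces a connected subgraph, and every pair is joined by at least one edge of G. Contracting each set to a single vertex therefore yields K_{5} as a minor, and since treewidth is minor-monotone, tw(G) ≥ tw(K_{5}) = 4. Combining the bounds, tw(G) = 4.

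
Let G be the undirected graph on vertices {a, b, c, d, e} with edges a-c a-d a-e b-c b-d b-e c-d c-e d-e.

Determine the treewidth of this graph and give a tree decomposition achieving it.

Treewidth 3.
Bags: B1 = {b, c, d, e}  B2 = {a, c, d, e}
Tree: B1–B2

The largest bag has 4 vertices, giving width 3; this decomposition certifies tw(G) ≤ 3. On the other hand G contains the 4-clique {a, c, d, e}. A clique must lie in a single bag of any decomposition, so no decomposition can have width below 3. Combining the bounds, tw(G) = 3.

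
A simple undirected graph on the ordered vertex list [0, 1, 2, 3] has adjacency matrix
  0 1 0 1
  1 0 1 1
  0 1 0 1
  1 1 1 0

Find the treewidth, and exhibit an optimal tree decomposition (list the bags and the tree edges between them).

Treewidth 2.
One optimal decomposition is:
Bags: B1 = {1, 2, 3}  B2 = {0, 1, 3}
Tree: B1–B2

The largest bag has 3 vertices, giving width 2; this decomposition certifies tw(G) ≤ 2. Conversely, {0, 1, 3} is a clique of size 3, and the vertices of any clique must share a bag in every tree decomposition; so some bag has ≥ 3 vertices and tw(G) ≥ 2. Therefore the treewidth is 2.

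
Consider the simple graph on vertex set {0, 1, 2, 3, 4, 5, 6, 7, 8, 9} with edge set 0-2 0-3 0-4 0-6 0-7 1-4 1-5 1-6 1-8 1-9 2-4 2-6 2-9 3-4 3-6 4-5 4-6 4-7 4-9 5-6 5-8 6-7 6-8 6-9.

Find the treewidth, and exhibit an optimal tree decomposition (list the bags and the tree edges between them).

Treewidth 3.
One optimal decomposition is:
Bags: B1 = {1, 4, 6, 9}  B2 = {2, 4, 6, 9}  B3 = {1, 4, 5, 6}  B4 = {0, 2, 4, 6}  B5 = {1, 5, 6, 8}  B6 = {0, 3, 4, 6}  B7 = {0, 4, 6, 7}
Tree: B1–B2, B1–B3, B2–B4, B3–B5, B4–B6, B6–B7

The largest bag has 4 vertices, giving width 3; this decomposition certifies tw(G) ≤ 3. On the other hand G contains the 4-clique {1, 5, 6, 8}. A clique must lie in a single bag of any decomposition, so no decomposition can have width below 3. Combining the bounds, tw(G) = 3.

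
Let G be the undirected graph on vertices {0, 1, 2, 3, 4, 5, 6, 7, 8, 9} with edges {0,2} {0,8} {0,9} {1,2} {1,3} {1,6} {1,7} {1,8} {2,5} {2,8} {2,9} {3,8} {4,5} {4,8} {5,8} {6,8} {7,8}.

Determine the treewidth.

A width-2 tree decomposition is:
Bags: B1 = {1, 2, 8}  B2 = {1, 7, 8}  B3 = {0, 2, 8}  B4 = {0, 2, 9}  B5 = {1, 6, 8}  B6 = {2, 5, 8}  B7 = {4, 5, 8}  B8 = {1, 3, 8}
Tree: B1–B2, B1–B3, B3–B4, B2–B5, B3–B6, B6–B7, B2–B8
Every bag has size at most 3, so the width is 3 − 1 = 2 and tw(G) ≤ 2. For the lower bound, the 3 vertices {0, 2, 8} are pairwise adjacent, and any tree decomposition puts a clique entirely inside one bag — forcing width ≥ 2. Combining the bounds, tw(G) = 2.

2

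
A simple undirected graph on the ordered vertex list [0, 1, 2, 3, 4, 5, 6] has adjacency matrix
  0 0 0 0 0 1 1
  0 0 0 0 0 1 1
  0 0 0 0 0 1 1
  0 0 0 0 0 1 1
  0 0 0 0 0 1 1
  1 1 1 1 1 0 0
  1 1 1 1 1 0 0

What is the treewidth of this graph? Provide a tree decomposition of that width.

Every bag has size at most 3, so the width is 3 − 1 = 2 and tw(G) ≤ 2. For the lower bound, G contains the cycle 6–3–5–1–6, so G is not a forest; only forests have treewidth ≤ 1, hence tw(G) ≥ 2. The upper and lower bounds meet at 2, so that is the treewidth.

Treewidth 2.
Bags: B1 = {3, 5, 6}  B2 = {1, 5, 6}  B3 = {0, 5, 6}  B4 = {2, 5, 6}  B5 = {4, 5, 6}
Tree: B1–B2, B2–B3, B3–B4, B4–B5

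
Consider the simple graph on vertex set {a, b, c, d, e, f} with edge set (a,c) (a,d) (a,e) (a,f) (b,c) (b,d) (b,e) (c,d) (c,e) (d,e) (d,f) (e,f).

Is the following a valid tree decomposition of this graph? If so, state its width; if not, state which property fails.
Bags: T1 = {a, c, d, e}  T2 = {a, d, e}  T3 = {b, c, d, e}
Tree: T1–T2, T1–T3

A tree decomposition must satisfy three properties: every vertex lies in some bag; for every edge, both endpoints lie together in some bag; and for every vertex, the bags containing it form a connected subtree. Here vertex f appears in no bag, so the decomposition is invalid.

No — vertex f appears in no bag.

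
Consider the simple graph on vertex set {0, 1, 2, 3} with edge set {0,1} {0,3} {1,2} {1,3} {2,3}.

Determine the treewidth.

2

A width-2 tree decomposition is:
Bags: B1 = {0, 1, 3}  B2 = {1, 2, 3}
Tree: B1–B2
The largest bag has 3 vertices, giving width 2; this decomposition certifies tw(G) ≤ 2. On the other hand G contains the 3-clique {0, 1, 3}. A clique must lie in a single bag of any decomposition, so no decomposition can have width below 2. Combining the bounds, tw(G) = 2.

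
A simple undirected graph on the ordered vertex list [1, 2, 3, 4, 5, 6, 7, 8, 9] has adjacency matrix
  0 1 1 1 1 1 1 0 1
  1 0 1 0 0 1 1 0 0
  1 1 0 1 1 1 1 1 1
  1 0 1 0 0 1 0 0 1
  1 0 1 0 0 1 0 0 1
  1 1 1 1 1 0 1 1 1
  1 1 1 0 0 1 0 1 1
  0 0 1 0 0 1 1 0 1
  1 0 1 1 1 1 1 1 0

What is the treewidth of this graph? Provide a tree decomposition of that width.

Treewidth 4.
One such decomposition:
Bags: B1 = {1, 3, 5, 6, 9}  B2 = {1, 3, 6, 7, 9}  B3 = {3, 6, 7, 8, 9}  B4 = {1, 2, 3, 6, 7}  B5 = {1, 3, 4, 6, 9}
Tree: B1–B2, B2–B3, B2–B4, B1–B5

The largest bag has 5 vertices, giving width 4; this decomposition certifies tw(G) ≤ 4. On the other hand G contains the 5-clique {3, 6, 7, 8, 9}. A clique must lie in a single bag of any decomposition, so no decomposition can have width below 4. The upper and lower bounds meet at 4, so that is the treewidth.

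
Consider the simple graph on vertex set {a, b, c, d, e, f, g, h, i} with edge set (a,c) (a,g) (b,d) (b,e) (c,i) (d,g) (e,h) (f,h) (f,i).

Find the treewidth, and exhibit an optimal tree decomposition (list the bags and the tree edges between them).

Treewidth 2.
One optimal decomposition is:
Bags: B1 = {e, f, h}  B2 = {e, f, i}  B3 = {c, e, i}  B4 = {a, c, e}  B5 = {a, e, g}  B6 = {d, e, g}  B7 = {b, d, e}
Tree: B1–B2, B2–B3, B3–B4, B4–B5, B5–B6, B6–B7

The largest bag has 3 vertices, giving width 2; this decomposition certifies tw(G) ≤ 2. Since e–h–f–i–c–a–g–d–b–e is a cycle in G, G is not acyclic. Forests are exactly the graphs of treewidth ≤ 1, so tw(G) ≥ 2. Combining the bounds, tw(G) = 2.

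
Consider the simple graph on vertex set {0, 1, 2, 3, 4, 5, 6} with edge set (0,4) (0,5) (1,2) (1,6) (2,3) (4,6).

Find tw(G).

1

A width-1 tree decomposition is:
Bags: B1 = {0, 5}  B2 = {0, 4}  B3 = {4, 6}  B4 = {1, 6}  B5 = {1, 2}  B6 = {2, 3}
Tree: B1–B2, B2–B3, B3–B4, B4–B5, B5–B6
Every bag has size at most 2, so the width is 2 − 1 = 1 and tw(G) ≤ 1. Any graph with an edge has treewidth ≥ 1, and G has the edge 5–0. The upper and lower bounds meet at 1, so that is the treewidth.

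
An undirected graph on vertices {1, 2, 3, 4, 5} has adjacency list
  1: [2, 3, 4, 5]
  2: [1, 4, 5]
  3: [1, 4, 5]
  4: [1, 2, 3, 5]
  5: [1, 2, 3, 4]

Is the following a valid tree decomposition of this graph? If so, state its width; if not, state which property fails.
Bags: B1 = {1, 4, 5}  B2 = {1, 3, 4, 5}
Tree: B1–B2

A tree decomposition must satisfy three properties: every vertex lies in some bag; for every edge, both endpoints lie together in some bag; and for every vertex, the bags containing it form a connected subtree. Here vertex 2 appears in no bag, so the decomposition is invalid.

No — vertex 2 appears in no bag.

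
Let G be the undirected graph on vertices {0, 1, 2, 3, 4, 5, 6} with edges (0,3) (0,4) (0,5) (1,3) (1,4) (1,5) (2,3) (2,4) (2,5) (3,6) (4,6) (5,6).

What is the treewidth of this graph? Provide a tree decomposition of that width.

Treewidth 3.
Bags: B1 = {1, 3, 4, 5}  B2 = {2, 3, 4, 5}  B3 = {3, 4, 5, 6}  B4 = {0, 3, 4, 5}
Tree: B1–B2, B2–B3, B3–B4

Each bag holds 4 vertices, so the decomposition has width 3, which upper-bounds the treewidth. For the lower bound: the 4 vertex sets {1,4}, {2,5}, {3}, {6} are disjoint, each induces a connected subgraph, and every pair is joined by at least one edge of G. Contracting each set to a single vertex therefore yields K_{4} as a minor, and since treewidth is minor-monotone, tw(G) ≥ tw(K_{4}) = 3. Therefore the treewidth is 3.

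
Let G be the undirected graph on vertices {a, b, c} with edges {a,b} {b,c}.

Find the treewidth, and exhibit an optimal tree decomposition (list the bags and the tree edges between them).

Treewidth 1.
One such decomposition:
Bags: B1 = {b, c}  B2 = {a, b}
Tree: B1–B2

Each bag holds 2 vertices, so the decomposition has width 1, which upper-bounds the treewidth. Since G has at least one edge (e.g. b–c), it is not an edgeless graph, so tw(G) ≥ 1. The upper and lower bounds meet at 1, so that is the treewidth.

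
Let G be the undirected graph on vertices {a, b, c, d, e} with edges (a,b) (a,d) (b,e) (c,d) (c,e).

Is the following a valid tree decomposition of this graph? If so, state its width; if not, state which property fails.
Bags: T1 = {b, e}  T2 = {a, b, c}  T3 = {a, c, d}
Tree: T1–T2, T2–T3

A tree decomposition must satisfy three properties: every vertex lies in some bag; for every edge, both endpoints lie together in some bag; and for every vertex, the bags containing it form a connected subtree. Here edge (c,e) lies in no bag, so the decomposition is invalid.

No — edge (c,e) lies in no bag.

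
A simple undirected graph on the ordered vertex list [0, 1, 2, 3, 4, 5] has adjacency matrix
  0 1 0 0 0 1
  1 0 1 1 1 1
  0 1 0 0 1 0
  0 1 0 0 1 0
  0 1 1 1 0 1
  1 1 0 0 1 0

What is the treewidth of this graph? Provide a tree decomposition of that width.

Treewidth 2.
One optimal decomposition is:
Bags: B1 = {1, 4, 5}  B2 = {0, 1, 5}  B3 = {1, 3, 4}  B4 = {1, 2, 4}
Tree: B1–B2, B1–B3, B1–B4

Each bag holds 3 vertices, so the decomposition has width 2, which upper-bounds the treewidth. Conversely, {0, 1, 5} is a clique of size 3, and the vertices of any clique must share a bag in every tree decomposition; so some bag has ≥ 3 vertices and tw(G) ≥ 2. Hence tw(G) = 2 exactly.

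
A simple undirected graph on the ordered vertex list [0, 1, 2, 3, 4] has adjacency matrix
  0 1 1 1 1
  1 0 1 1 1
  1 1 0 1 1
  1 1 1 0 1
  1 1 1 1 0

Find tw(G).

A width-4 tree decomposition is:
Bags: B1 = {0, 1, 2, 3, 4}
Tree: (single bag)
A single bag containing all 5 vertices is trivially a valid decomposition of width 4. Conversely, {0, 1, 2, 3, 4} is a clique of size 5, and the vertices of any clique must share a bag in every tree decomposition; so some bag has ≥ 5 vertices and tw(G) ≥ 4. Combining the bounds, tw(G) = 4.

4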